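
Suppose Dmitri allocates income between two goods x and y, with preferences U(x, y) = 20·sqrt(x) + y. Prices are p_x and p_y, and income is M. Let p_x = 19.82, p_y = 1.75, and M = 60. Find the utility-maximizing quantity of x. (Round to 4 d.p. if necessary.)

x* = 0.7796

Utility is quasi-linear in y; the FOC for x is 10/√x = p_x/p_y.
Thus x* = (10·p_y/p_x)² — independent of M — with the rest of income spent on y.
Plugging in: x* = (10·1.75/19.82)² = 0.7796.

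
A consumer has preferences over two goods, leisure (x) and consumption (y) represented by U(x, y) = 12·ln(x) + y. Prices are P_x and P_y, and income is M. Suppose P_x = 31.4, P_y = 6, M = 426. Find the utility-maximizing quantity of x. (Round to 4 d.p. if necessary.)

MU_x = 12/x, MU_y = 1. Tangency: 12/x = P_x/P_y.
So x*(P_x,P_y) = 12·P_y/P_x, independent of income; and y* = (M − 12·P_y)/P_y.
At the given prices: x* = 12·6/31.4 = 2.293.

x* = 2.293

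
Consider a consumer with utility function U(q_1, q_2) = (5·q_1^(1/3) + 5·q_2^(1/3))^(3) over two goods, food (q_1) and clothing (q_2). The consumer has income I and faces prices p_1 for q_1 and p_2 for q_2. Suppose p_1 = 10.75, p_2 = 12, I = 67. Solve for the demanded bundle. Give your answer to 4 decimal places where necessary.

MRS = MU_q_1/MU_q_2 = (q_2/q_1)^(2/3). Set equal to p_1/p_2.
Hence q_2/q_1 = (p_1/p_2)^(1/(2/3)), i.e. raised to the 1.5 power.
Substitute q_2 = (q_2/q_1)·q_1 into the budget: q_1* = I/(p_1 + p_2·(q_2/q_1)).
Numerically q_2/q_1 = 0.847893, so q_1* = 67/(10.75 + 12·0.847893) = 3.202 and q_2* = 0.847893·3.202 = 2.7149.

q_1* = 3.202, q_2* = 2.7149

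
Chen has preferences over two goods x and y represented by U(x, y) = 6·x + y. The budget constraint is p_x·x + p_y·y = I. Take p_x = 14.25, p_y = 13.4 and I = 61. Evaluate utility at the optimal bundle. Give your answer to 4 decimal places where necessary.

V = 25.6842

x gives more utility per dollar, so spend all income on x: x* = I/p_x, y* = 0.
Numerically: x* = 4.2807, y* = 0.
Utility at the optimum: U(4.2807, 0) = 25.6842.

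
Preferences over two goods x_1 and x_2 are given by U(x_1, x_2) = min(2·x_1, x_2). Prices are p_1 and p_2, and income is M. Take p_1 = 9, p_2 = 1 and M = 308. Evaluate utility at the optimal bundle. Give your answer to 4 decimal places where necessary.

V = 56

With perfect complements, no substitution: consume in ratio x_1:x_2 = 1:2.
Budget: p_1·x_1 + p_2·2·x_1 = M, so (p_1 + 2·p_2)·x_1 = M.
Demand: x_1*(p_1,p_2,M) = M/(p_1 + 2·p_2), x_2* = 2·M/(p_1 + 2·p_2).
Here 9 + 2·1 = 11, giving x_1* = 28 and x_2* = 56.
Utility at the optimum: U(28, 56) = 56.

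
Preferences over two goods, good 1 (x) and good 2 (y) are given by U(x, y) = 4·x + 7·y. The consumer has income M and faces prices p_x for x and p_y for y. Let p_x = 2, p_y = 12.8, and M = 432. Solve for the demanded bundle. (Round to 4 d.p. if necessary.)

x* = 216, y* = 0

Perfect substitutes: compare marginal utility per dollar. 4/p_x vs 7/p_y → 2 vs 0.5469.
x gives more utility per dollar, so spend all income on x: x* = M/p_x, y* = 0.
Numerically: x* = 216, y* = 0.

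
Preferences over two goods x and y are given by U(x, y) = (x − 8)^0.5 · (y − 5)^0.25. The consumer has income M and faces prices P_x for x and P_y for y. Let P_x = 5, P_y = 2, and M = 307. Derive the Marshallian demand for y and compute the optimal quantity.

This is Cobb-Douglas in (x−8, y−5): tangency gives 0.5·P_y·(y−5) = 0.25·P_x·(x−8).
After buying the subsistence bundle (8, 5), a share 2/3 of the remaining income goes to x: x* = 8 + 2/3·(M − 8P_x − 5P_y)/P_x.
Discretionary income = 307 − 8·5 − 5·2 = 257; y* = 5 + 1/3·257/2 = 47.8333.

y* = 47.8333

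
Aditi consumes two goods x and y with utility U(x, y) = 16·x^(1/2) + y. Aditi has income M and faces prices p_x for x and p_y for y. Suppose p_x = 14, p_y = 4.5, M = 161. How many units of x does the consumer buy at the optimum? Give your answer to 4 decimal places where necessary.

x* = 6.6122

Utility is quasi-linear in y; the FOC for x is 8/√x = p_x/p_y.
Solve: √x = 8·p_y/p_x, so x*(p_x,p_y) = (8·p_y/p_x)², and y* = (M − p_x·x*)/p_y.
Plugging in: x* = (8·4.5/14)² = 6.6122.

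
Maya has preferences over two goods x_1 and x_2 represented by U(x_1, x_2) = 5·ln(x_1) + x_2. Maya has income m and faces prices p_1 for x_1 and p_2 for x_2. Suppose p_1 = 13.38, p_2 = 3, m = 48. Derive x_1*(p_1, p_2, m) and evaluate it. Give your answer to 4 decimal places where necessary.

So x_1*(p_1,p_2) = 5·p_2/p_1, independent of income; and x_2* = (m − 5·p_2)/p_2.
At the given prices: x_1* = 5·3/13.38 = 1.1211.

x_1* = 1.1211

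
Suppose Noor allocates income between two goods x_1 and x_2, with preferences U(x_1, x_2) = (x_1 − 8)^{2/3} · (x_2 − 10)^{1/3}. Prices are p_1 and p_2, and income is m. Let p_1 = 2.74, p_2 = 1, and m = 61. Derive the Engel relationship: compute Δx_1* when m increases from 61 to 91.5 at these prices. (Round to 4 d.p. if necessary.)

Δx_1* = 7.4209

This is Cobb-Douglas in (x_1−8, x_2−10): tangency gives 2/3·p_2·(x_2−10) = 1/3·p_1·(x_1−8).
After buying the subsistence bundle (8, 10), a share 2/3 of the remaining income goes to x_1: x_1* = 8 + 2/3·(m − 8p_1 − 10p_2)/p_1.
Discretionary income = 61 − 8·2.74 − 10·1 = 29.08; x_1* = 8 + 2/3·29.08/2.74 = 15.0754.
At m' = 91.5: x_1* = 22.4964. Change: 22.4964 − 15.0754 = 7.4209.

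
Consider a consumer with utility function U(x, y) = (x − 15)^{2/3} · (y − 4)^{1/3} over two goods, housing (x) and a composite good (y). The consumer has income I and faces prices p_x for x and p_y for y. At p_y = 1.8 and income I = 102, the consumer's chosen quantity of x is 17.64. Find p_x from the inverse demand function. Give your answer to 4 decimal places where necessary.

p_x = 5

Let x' = x−15, y' = y−4. MRS = 2·y'/x' = p_x/p_y.
After buying the subsistence bundle (15, 4), a share 2/3 of the remaining income goes to x: x* = 15 + 2/3·(I − 15p_x − 4p_y)/p_x.
Set x* = 17.64 in the demand function and solve for p_x: p_x = 5.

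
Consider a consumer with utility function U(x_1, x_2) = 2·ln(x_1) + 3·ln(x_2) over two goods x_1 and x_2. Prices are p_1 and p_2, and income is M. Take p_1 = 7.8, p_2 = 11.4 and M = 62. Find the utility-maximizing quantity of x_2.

At p_1=7.8, p_2=11.4, M=62: x_2* = 0.6·62/11.4 = 3.2632.

x_2* = 3.2632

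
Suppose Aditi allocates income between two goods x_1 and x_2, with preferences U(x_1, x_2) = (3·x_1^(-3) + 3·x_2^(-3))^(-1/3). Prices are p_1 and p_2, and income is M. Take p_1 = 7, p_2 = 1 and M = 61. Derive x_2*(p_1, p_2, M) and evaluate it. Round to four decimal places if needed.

x_2* = 11.5018

From the CES first-order condition, (x_2/x_1)^(4) = p_1/p_2.
Solve for the ratio: x_2/x_1 = [p_1/p_2]^(0.25).
With the ratio pinned down, the budget gives x_1* = M/(p_1 + p_2·(x_2/x_1)) and x_2* = (x_2/x_1)·x_1*.
Numerically x_2/x_1 = 1.626577, so x_1* = 61/(7 + 1·1.626577) = 7.0712 and x_2* = 1.626577·7.0712 = 11.5018.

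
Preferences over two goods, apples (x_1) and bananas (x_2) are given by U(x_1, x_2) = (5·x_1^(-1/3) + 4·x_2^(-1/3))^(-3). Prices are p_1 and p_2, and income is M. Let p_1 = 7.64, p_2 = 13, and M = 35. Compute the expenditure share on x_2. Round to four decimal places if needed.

With the ratio pinned down, the budget gives x_1* = M/(p_1 + p_2·(x_2/x_1)) and x_2* = (x_2/x_1)·x_1*.
Numerically x_2/x_1 = 0.56778, so x_1* = 35/(7.64 + 13·0.56778) = 2.33 and x_2* = 0.56778·2.33 = 1.323.
Expenditure on x_2: 13·1.323 = 17.1984; share = 0.4914.

share on x_2 = 0.4914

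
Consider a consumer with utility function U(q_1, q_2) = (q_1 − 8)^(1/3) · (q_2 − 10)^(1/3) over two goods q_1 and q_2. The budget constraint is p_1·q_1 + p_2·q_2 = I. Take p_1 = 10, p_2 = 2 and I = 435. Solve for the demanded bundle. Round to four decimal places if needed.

MRS = (q_2−10)/(q_1−8). Tangency with p_1/p_2 gives q_2−10 = (p_1/p_2)·(q_1−8).
After buying the subsistence bundle (8, 10), a share 0.5 of the remaining income goes to q_1: q_1* = 8 + 0.5·(I − 8p_1 − 10p_2)/p_1.
Discretionary income = 435 − 8·10 − 10·2 = 335; q_1* = 8 + 0.5·335/10 = 24.75; q_2* = 10 + 0.5·335/2 = 93.75.

q_1* = 24.75, q_2* = 93.75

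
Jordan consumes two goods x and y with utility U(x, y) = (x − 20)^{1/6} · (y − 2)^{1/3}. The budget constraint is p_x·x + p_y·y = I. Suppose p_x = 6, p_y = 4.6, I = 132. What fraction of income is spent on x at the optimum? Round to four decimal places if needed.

Let x' = x−20, y' = y−2. MRS = (1/2)·y'/x' = p_x/p_y.
Substituting into the budget: x* = 20 + 1/3·(I − 20·p_x − 2·p_y)/p_x, and y* = 2 + 2/3·(…)/p_y.
Discretionary income = 132 − 20·6 − 2·4.6 = 2.8; x* = 20 + 1/3·2.8/6 = 20.1556; y* = 2 + 2/3·2.8/4.6 = 2.4058.
Expenditure on x: 6·20.1556 = 120.9333; share = 0.9162.

share on x = 0.9162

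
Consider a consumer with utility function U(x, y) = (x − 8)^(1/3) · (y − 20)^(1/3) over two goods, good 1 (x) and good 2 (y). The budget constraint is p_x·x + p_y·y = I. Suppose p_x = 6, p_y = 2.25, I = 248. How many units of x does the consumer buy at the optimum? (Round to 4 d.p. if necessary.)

Let x' = x−8, y' = y−20. MRS = y'/x' = p_x/p_y.
After buying the subsistence bundle (8, 20), a share 0.5 of the remaining income goes to x: x* = 8 + 0.5·(I − 8p_x − 20p_y)/p_x.
Discretionary income = 248 − 8·6 − 20·2.25 = 155; x* = 8 + 0.5·155/6 = 20.9167.

x* = 20.9167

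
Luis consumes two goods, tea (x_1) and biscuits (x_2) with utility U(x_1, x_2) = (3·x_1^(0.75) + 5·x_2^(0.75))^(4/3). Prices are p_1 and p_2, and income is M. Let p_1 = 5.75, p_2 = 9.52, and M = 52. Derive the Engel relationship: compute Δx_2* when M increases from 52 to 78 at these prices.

From the CES first-order condition, (3/5)·(x_2/x_1)^(0.25) = p_1/p_2.
Hence x_2/x_1 = ((5/3)·p_1/p_2)^(1/(0.25)), i.e. raised to the 4 power.
With the ratio pinned down, the budget gives x_1* = M/(p_1 + p_2·(x_2/x_1)) and x_2* = (x_2/x_1)·x_1*.
Numerically x_2/x_1 = 1.026877, so x_1* = 52/(5.75 + 9.52·1.026877) = 3.3492 and x_2* = 1.026877·3.3492 = 3.4393.
At M' = 78: x_2* = 5.1589. Change: 5.1589 − 3.4393 = 1.7196.

Δx_2* = 1.7196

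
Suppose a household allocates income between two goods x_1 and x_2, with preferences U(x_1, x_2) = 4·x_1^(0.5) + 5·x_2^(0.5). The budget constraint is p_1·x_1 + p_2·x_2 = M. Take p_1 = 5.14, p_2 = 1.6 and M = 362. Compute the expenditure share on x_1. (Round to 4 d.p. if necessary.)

MRS = MU_x_1/MU_x_2 = (4/5)·(x_2/x_1)^(0.5). Set equal to p_1/p_2.
Solve for the ratio: x_2/x_1 = [(5/4)·p_1/p_2]^(2).
With the ratio pinned down, the budget gives x_1* = M/(p_1 + p_2·(x_2/x_1)) and x_2* = (x_2/x_1)·x_1*.
Numerically x_2/x_1 = 16.125244, so x_1* = 362/(5.14 + 1.6·16.125244) = 11.6999 and x_2* = 16.125244·11.6999 = 188.664.
Expenditure on x_1: 5.14·11.6999 = 60.1376; share = 0.1661.

share on x_1 = 0.1661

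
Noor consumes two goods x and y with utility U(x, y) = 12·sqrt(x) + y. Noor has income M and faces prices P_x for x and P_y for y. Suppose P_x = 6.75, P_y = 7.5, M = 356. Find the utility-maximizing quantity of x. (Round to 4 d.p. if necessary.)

MU_x = 6/√x, MU_y = 1. Tangency: 6/√x = P_x/P_y.
Thus x* = (6·P_y/P_x)² — independent of M — with the rest of income spent on y.
Plugging in: x* = (6·7.5/6.75)² = 44.4444.

x* = 44.4444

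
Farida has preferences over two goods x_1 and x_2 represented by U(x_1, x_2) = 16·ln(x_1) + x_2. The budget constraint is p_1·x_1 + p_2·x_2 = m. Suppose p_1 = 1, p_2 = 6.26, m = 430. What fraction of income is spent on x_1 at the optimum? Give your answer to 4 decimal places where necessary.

share on x_1 = 0.2329

MU_x_1 = 16/x_1, MU_x_2 = 1. Tangency: 16/x_1 = p_1/p_2.
So x_1*(p_1,p_2) = 16·p_2/p_1, independent of income; and x_2* = (m − 16·p_2)/p_2.
At the given prices: x_1* = 16·6.26/1 = 100.16, and x_2* = 52.6901.
Expenditure on x_1: 1·100.16 = 100.16; share = 0.2329.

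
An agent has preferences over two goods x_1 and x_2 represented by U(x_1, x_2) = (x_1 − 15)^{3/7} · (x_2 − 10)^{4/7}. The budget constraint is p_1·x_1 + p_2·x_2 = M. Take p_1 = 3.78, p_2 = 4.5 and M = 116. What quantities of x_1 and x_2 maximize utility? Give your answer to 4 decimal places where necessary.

x_1* = 16.6213, x_2* = 11.8159

Let x_1' = x_1−15, x_2' = x_2−10. MRS = (3/4)·x_2'/x_1' = p_1/p_2.
Substituting into the budget: x_1* = 15 + 3/7·(M − 15·p_1 − 10·p_2)/p_1, and x_2* = 10 + 4/7·(…)/p_2.
Discretionary income = 116 − 15·3.78 − 10·4.5 = 14.3; x_1* = 15 + 3/7·14.3/3.78 = 16.6213; x_2* = 10 + 4/7·14.3/4.5 = 11.8159.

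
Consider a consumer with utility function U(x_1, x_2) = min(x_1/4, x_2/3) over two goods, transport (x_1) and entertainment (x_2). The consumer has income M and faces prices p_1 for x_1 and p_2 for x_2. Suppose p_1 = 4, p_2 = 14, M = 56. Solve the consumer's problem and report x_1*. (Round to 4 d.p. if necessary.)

Leontief preferences: the optimum is at the kink where x_1/4 = x_2/3, i.e. x_2 = (3/4)·x_1.
Budget: p_1·x_1 + p_2·(3/4)·x_1 = M, so (4·p_1 + 3·p_2)·x_1 = 4·M.
Demand: x_1*(p_1,p_2,M) = 4·M/(4·p_1 + 3·p_2), x_2* = 3·M/(4·p_1 + 3·p_2).
Here 4·4 + 3·14 = 58, giving x_1* = 3.8621.

x_1* = 3.8621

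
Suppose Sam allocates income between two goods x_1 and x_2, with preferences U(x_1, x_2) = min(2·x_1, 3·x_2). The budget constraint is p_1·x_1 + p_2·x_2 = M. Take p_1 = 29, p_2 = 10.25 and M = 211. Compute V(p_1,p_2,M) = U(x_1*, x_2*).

V = 11.7767

Demand: x_1*(p_1,p_2,M) = 3·M/(3·p_1 + 2·p_2), x_2* = 2·M/(3·p_1 + 2·p_2).
Here 3·29 + 2·10.25 = 107.5, giving x_1* = 5.8884 and x_2* = 3.9256.
Utility at the optimum: U(5.8884, 3.9256) = 11.7767.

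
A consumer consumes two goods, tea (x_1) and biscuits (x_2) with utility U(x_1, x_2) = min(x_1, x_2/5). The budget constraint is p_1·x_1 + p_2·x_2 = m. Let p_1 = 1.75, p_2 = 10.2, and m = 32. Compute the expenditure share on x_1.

With perfect complements, no substitution: consume in ratio x_1:x_2 = 1:5.
Budget: p_1·x_1 + p_2·5·x_1 = m, so (p_1 + 5·p_2)·x_1 = m.
Demand: x_1*(p_1,p_2,m) = m/(p_1 + 5·p_2), x_2* = 5·m/(p_1 + 5·p_2).
Here 1.75 + 5·10.2 = 52.75, giving x_1* = 0.6066 and x_2* = 3.0332.
Expenditure on x_1: 1.75·0.6066 = 1.0616; share = 0.0332.

share on x_1 = 0.0332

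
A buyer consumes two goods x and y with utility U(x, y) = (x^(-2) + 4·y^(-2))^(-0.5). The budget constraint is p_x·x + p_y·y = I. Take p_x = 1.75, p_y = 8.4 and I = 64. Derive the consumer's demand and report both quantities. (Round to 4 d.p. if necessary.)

x* = 6.6289, y* = 6.238

With the ratio pinned down, the budget gives x* = I/(p_x + p_y·(y/x)) and y* = (y/x)·x*.
Numerically y/x = 0.941036, so x* = 64/(1.75 + 8.4·0.941036) = 6.6289 and y* = 0.941036·6.6289 = 6.238.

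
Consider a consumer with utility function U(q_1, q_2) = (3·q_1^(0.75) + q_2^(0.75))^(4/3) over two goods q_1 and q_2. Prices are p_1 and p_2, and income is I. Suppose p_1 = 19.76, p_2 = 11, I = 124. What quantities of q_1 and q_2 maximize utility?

Numerically q_2/q_1 = 0.128556, so q_1* = 124/(19.76 + 11·0.128556) = 5.8562 and q_2* = 0.128556·5.8562 = 0.7528.

q_1* = 5.8562, q_2* = 0.7528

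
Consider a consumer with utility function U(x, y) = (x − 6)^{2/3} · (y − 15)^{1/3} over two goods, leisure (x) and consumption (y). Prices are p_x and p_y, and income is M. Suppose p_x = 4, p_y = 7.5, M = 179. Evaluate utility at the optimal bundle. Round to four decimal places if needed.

Let x' = x−6, y' = y−15. MRS = 2·y'/x' = p_x/p_y.
Substituting into the budget: x* = 6 + 2/3·(M − 6·p_x − 15·p_y)/p_x, and y* = 15 + 1/3·(…)/p_y.
Discretionary income = 179 − 6·4 − 15·7.5 = 42.5; x* = 6 + 2/3·42.5/4 = 13.0833; y* = 15 + 1/3·42.5/7.5 = 16.8889.
Utility at the optimum: U(13.0833, 16.8889) = 4.5593.

V = 4.5593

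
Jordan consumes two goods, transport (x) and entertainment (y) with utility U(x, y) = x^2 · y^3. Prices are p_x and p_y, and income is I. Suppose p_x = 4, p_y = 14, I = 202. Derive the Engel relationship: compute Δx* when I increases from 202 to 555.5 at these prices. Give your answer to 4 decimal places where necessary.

MU_x/MU_y = (2·y)/(3·x); tangency sets this equal to p_x/p_y.
So 2·p_y·y = 3·p_x·x; combined with the budget, a share 0.4 of income goes to x.
Demand: x*(p_x,p_y,I) = 0.4·I/p_x and y* = 0.6·I/p_y.
At p_x=4, p_y=14, I=202: x* = 0.4·202/4 = 20.2.
At I' = 555.5: x* = 55.55. Change: 55.55 − 20.2 = 35.35.

Δx* = 35.35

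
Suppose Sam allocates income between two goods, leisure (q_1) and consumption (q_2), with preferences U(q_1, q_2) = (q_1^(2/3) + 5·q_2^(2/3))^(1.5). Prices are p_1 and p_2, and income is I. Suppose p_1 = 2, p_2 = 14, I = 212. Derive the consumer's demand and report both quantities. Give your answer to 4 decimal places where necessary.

q_1* = 29.8506, q_2* = 10.8785

MRS = MU_q_1/MU_q_2 = (1/5)·(q_2/q_1)^(1/3). Set equal to p_1/p_2.
Hence q_2/q_1 = (5·p_1/p_2)^(1/(1/3)), i.e. raised to the 3 power.
Substitute q_2 = (q_2/q_1)·q_1 into the budget: q_1* = I/(p_1 + p_2·(q_2/q_1)).
Numerically q_2/q_1 = 0.364431, so q_1* = 212/(2 + 14·0.364431) = 29.8506 and q_2* = 0.364431·29.8506 = 10.8785.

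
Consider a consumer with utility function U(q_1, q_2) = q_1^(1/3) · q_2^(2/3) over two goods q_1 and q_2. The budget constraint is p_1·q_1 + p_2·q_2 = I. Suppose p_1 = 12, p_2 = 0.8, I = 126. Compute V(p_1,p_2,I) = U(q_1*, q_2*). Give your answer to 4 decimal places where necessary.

V = 33.7921

The MRS is (1/2)·q_2/q_1. Set MRS = p_1/p_2.
Rearranging, p_2·q_2 = 2·p_1·q_1. Substituting into the budget gives p_1·q_1·(1 + 2) = I.
Demand: q_1*(p_1,p_2,I) = 1/3·I/p_1 and q_2* = 2/3·I/p_2.
At p_1=12, p_2=0.8, I=126: q_1* = 1/3·126/12 = 3.5, q_2* = 105.
Utility at the optimum: U(3.5, 105) = 33.7921.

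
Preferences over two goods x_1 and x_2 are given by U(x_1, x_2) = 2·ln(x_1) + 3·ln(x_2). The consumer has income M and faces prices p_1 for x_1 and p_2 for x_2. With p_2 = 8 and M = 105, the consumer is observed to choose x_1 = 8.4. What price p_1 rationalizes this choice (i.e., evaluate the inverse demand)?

Tangency: MRS = (2/3)·x_2/x_1 = p_1/p_2.
So 2·p_2·x_2 = 3·p_1·x_1; combined with the budget, a share 0.4 of income goes to x_1.
Demand: x_1*(p_1,p_2,M) = 0.4·M/p_1 and x_2* = 0.6·M/p_2.
Set x_1* = 8.4 in the demand function and solve for p_1: p_1 = 5.

p_1 = 5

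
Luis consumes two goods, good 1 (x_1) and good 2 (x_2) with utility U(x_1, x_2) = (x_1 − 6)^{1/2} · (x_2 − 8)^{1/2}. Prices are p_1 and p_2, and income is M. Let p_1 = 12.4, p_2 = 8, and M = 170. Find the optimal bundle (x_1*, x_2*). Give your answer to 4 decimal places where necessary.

MRS = (x_2−8)/(x_1−6). Tangency with p_1/p_2 gives x_2−8 = (p_1/p_2)·(x_1−6).
After buying the subsistence bundle (6, 8), a share 0.5 of the remaining income goes to x_1: x_1* = 6 + 0.5·(M − 6p_1 − 8p_2)/p_1.
Discretionary income = 170 − 6·12.4 − 8·8 = 31.6; x_1* = 6 + 0.5·31.6/12.4 = 7.2742; x_2* = 8 + 0.5·31.6/8 = 9.975.

x_1* = 7.2742, x_2* = 9.975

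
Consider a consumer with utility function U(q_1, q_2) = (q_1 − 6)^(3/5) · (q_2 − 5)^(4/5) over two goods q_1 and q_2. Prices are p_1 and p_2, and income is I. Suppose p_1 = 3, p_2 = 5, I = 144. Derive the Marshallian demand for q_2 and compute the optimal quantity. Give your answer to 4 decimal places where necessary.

q_2* = 16.5429

This is Cobb-Douglas in (q_1−6, q_2−5): tangency gives 0.6·p_2·(q_2−5) = 0.8·p_1·(q_1−6).
After buying the subsistence bundle (6, 5), a share 3/7 of the remaining income goes to q_1: q_1* = 6 + 3/7·(I − 6p_1 − 5p_2)/p_1.
Discretionary income = 144 − 6·3 − 5·5 = 101; q_2* = 5 + 4/7·101/5 = 16.5429.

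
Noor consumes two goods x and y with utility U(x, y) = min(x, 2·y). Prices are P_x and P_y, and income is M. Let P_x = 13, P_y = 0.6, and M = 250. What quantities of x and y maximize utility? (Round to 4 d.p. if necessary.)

x* = 18.797, y* = 9.3985

Leontief preferences: the optimum is at the kink where x/2 = y/1, i.e. y = (1/2)·x.
Budget: P_x·x + P_y·(1/2)·x = M, so (2·P_x + P_y)·x = 2·M.
Demand: x*(P_x,P_y,M) = 2·M/(2·P_x + P_y), y* = M/(2·P_x + P_y).
Here 2·13 + 0.6 = 26.6, giving x* = 18.797 and y* = 9.3985.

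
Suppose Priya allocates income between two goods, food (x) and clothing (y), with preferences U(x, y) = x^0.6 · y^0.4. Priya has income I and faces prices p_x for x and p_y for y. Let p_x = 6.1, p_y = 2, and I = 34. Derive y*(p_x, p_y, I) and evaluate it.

Demand: x*(p_x,p_y,I) = 0.6·I/p_x and y* = 0.4·I/p_y.
At p_x=6.1, p_y=2, I=34: y* = 0.4·34/2 = 6.8.

y* = 6.8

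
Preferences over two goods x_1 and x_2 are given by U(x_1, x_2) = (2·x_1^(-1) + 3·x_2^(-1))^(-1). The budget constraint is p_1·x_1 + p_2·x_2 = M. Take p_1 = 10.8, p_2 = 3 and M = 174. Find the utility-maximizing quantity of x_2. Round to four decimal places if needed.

MRS = MU_x_1/MU_x_2 = (2/3)·(x_2/x_1)^(2). Set equal to p_1/p_2.
Hence x_2/x_1 = ((3/2)·p_1/p_2)^(1/(2)), i.e. raised to the 0.5 power.
With the ratio pinned down, the budget gives x_1* = M/(p_1 + p_2·(x_2/x_1)) and x_2* = (x_2/x_1)·x_1*.
Numerically x_2/x_1 = 2.32379, so x_1* = 174/(10.8 + 3·2.32379) = 9.791 and x_2* = 2.32379·9.791 = 22.7523.

x_2* = 22.7523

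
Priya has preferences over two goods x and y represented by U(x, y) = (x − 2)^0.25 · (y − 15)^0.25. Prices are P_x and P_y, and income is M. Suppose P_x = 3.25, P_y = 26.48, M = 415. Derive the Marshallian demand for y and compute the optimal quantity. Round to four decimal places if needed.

Substituting into the budget: x* = 2 + 0.5·(M − 2·P_x − 15·P_y)/P_x, and y* = 15 + 0.5·(…)/P_y.
Discretionary income = 415 − 2·3.25 − 15·26.48 = 11.3; y* = 15 + 0.5·11.3/26.48 = 15.2134.

y* = 15.2134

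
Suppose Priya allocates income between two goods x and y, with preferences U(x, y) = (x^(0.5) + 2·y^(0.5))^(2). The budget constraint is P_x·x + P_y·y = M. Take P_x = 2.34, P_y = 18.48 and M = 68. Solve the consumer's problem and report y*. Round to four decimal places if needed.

Numerically y/x = 0.064134, so x* = 68/(2.34 + 18.48·0.064134) = 19.2897 and y* = 0.064134·19.2897 = 1.2371.

y* = 1.2371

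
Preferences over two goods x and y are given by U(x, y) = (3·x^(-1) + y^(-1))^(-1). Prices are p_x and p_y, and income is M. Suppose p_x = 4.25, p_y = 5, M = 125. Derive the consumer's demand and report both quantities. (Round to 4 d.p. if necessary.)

MU_x ∝ 3·x^(-2), MU_y ∝ y^(-2), so MRS = 3·(y/x)^(2) = p_x/p_y.
Solve for the ratio: y/x = [(1/3)·p_x/p_y]^(0.5).
With the ratio pinned down, the budget gives x* = M/(p_x + p_y·(y/x)) and y* = (y/x)·x*.
Numerically y/x = 0.532291, so x* = 125/(4.25 + 5·0.532291) = 18.0859 and y* = 0.532291·18.0859 = 9.627.

x* = 18.0859, y* = 9.627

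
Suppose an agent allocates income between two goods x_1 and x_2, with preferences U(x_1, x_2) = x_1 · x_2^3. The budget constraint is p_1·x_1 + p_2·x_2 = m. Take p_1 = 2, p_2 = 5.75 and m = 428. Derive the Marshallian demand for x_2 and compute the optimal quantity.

x_2* = 55.8261

The MRS is (1/3)·x_2/x_1. Set MRS = p_1/p_2.
Rearranging, p_2·x_2 = 3·p_1·x_1. Substituting into the budget gives p_1·x_1·(1 + 3) = m.
Demand: x_1*(p_1,p_2,m) = 0.25·m/p_1 and x_2* = 0.75·m/p_2.
At p_1=2, p_2=5.75, m=428: x_2* = 0.75·428/5.75 = 55.8261.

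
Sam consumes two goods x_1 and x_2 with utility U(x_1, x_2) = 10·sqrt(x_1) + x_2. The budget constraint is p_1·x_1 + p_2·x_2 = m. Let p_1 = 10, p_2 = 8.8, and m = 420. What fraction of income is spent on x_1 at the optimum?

share on x_1 = 0.461

MU_x_1 = 5/√x_1, MU_x_2 = 1. Tangency: 5/√x_1 = p_1/p_2.
Solve: √x_1 = 5·p_2/p_1, so x_1*(p_1,p_2) = (5·p_2/p_1)², and x_2* = (m − p_1·x_1*)/p_2.
Plugging in: x_1* = (5·8.8/10)² = 19.36, x_2* = 25.7273.
Expenditure on x_1: 10·19.36 = 193.6; share = 0.461.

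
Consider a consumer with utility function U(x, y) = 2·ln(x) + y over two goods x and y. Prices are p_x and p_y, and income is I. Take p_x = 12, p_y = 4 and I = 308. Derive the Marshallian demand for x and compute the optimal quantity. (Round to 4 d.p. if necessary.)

x* = 0.6667

Set MRS = p_x/p_y: (2/x)/1 = p_x/p_y.
So x*(p_x,p_y) = 2·p_y/p_x, independent of income; and y* = (I − 2·p_y)/p_y.
At the given prices: x* = 2·4/12 = 0.6667.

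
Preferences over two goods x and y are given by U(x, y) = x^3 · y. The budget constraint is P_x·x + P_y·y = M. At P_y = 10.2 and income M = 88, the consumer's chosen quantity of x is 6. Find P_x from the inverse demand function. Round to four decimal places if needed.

Tangency: MRS = 3·y/x = P_x/P_y.
So 3·P_y·y = P_x·x; combined with the budget, a share 0.75 of income goes to x.
Demand: x*(P_x,P_y,M) = 0.75·M/P_x and y* = 0.25·M/P_y.
Set x* = 6 in the demand function and solve for P_x: P_x = 11.

P_x = 11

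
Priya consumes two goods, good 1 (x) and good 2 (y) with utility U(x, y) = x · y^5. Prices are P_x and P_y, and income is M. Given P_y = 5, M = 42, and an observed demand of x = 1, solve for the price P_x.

MU_x/MU_y = (y)/(5·x); tangency sets this equal to P_x/P_y.
So P_y·y = 5·P_x·x; combined with the budget, a share 1/6 of income goes to x.
Demand: x*(P_x,P_y,M) = 1/6·M/P_x and y* = 5/6·M/P_y.
Set x* = 1 in the demand function and solve for P_x: P_x = 7.

P_x = 7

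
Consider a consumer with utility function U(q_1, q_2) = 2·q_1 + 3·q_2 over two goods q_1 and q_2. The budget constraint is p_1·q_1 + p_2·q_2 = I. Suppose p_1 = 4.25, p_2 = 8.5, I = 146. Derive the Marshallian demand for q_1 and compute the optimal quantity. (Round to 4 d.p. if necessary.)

Linear utility — the consumer picks whichever good has higher MU/price: 2/4.25 = 0.4706 vs 3/8.5 = 0.3529.
q_1 gives more utility per dollar, so spend all income on q_1: q_1* = I/p_1, q_2* = 0.
Numerically: q_1* = 34.3529, q_2* = 0.

q_1* = 34.3529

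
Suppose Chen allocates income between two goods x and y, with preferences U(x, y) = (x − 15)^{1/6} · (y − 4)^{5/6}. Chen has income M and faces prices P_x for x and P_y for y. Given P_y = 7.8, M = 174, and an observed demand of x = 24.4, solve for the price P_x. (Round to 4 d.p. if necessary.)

P_x = 2

Let x' = x−15, y' = y−4. MRS = (1/5)·y'/x' = P_x/P_y.
Substituting into the budget: x* = 15 + 1/6·(M − 15·P_x − 4·P_y)/P_x, and y* = 4 + 5/6·(…)/P_y.
Set x* = 24.4 in the demand function and solve for P_x: P_x = 2.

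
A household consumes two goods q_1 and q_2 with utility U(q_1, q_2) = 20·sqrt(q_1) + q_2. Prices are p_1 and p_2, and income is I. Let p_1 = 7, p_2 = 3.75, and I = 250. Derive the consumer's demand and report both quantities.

MU_q_1 = 10/√q_1, MU_q_2 = 1. Tangency: 10/√q_1 = p_1/p_2.
Solve: √q_1 = 10·p_2/p_1, so q_1*(p_1,p_2) = (10·p_2/p_1)², and q_2* = (I − p_1·q_1*)/p_2.
Plugging in: q_1* = (10·3.75/7)² = 28.699, q_2* = 13.0952.

q_1* = 28.699, q_2* = 13.0952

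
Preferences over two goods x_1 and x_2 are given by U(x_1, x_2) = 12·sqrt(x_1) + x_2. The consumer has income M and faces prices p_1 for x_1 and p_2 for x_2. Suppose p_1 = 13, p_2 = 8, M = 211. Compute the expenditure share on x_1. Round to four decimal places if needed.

share on x_1 = 0.84

Solve: √x_1 = 6·p_2/p_1, so x_1*(p_1,p_2) = (6·p_2/p_1)², and x_2* = (M − p_1·x_1*)/p_2.
Plugging in: x_1* = (6·8/13)² = 13.6331, x_2* = 4.2212.
Expenditure on x_1: 13·13.6331 = 177.2308; share = 0.84.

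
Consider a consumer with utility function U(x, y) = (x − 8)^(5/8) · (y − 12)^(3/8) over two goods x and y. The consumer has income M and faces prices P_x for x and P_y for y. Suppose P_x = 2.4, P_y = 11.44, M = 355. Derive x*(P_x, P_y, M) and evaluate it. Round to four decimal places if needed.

x* = 59.6979

Let x' = x−8, y' = y−12. MRS = (5/3)·y'/x' = P_x/P_y.
Substituting into the budget: x* = 8 + 0.625·(M − 8·P_x − 12·P_y)/P_x, and y* = 12 + 0.375·(…)/P_y.
Discretionary income = 355 − 8·2.4 − 12·11.44 = 198.52; x* = 8 + 0.625·198.52/2.4 = 59.6979.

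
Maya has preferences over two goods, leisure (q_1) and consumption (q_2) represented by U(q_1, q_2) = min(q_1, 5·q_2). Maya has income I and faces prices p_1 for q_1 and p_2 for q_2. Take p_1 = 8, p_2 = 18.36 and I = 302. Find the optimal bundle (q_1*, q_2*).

q_1* = 25.8739, q_2* = 5.1748

Here 5·8 + 18.36 = 58.36, giving q_1* = 25.8739 and q_2* = 5.1748.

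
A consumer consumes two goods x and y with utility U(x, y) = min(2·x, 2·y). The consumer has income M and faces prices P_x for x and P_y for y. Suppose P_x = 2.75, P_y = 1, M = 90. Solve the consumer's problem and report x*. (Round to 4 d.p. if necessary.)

Leontief preferences: the optimum is at the kink where x/2 = y/2, i.e. y = x.
Budget: P_x·x + P_y·x = M, so (2·P_x + 2·P_y)·x = 2·M.
Demand: x*(P_x,P_y,M) = 2·M/(2·P_x + 2·P_y), y* = 2·M/(2·P_x + 2·P_y).
Here 2·2.75 + 2·1 = 7.5, giving x* = 24.

x* = 24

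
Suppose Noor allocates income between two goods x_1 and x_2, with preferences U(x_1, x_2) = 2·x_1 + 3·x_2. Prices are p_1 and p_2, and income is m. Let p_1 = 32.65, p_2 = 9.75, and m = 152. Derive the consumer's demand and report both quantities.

x_1* = 0, x_2* = 15.5897

Perfect substitutes: compare marginal utility per dollar. 2/p_1 vs 3/p_2 → 0.0613 vs 0.3077.
x_2 gives more utility per dollar, so spend all income on x_2: x_2* = m/p_2, x_1* = 0.
Numerically: x_1* = 0, x_2* = 15.5897.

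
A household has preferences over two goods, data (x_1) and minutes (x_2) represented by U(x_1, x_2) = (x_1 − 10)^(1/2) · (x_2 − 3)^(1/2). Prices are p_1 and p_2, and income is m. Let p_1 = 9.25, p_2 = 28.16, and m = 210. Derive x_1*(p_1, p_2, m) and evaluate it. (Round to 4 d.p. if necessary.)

MRS = (x_2−3)/(x_1−10). Tangency with p_1/p_2 gives x_2−3 = (p_1/p_2)·(x_1−10).
Substituting into the budget: x_1* = 10 + 0.5·(m − 10·p_1 − 3·p_2)/p_1, and x_2* = 3 + 0.5·(…)/p_2.
Discretionary income = 210 − 10·9.25 − 3·28.16 = 33.02; x_1* = 10 + 0.5·33.02/9.25 = 11.7849.

x_1* = 11.7849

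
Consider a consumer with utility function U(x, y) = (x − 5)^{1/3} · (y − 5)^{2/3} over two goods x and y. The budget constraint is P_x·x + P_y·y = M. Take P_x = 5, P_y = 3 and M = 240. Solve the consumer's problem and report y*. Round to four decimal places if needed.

y* = 49.4444

Substituting into the budget: x* = 5 + 1/3·(M − 5·P_x − 5·P_y)/P_x, and y* = 5 + 2/3·(…)/P_y.
Discretionary income = 240 − 5·5 − 5·3 = 200; y* = 5 + 2/3·200/3 = 49.4444.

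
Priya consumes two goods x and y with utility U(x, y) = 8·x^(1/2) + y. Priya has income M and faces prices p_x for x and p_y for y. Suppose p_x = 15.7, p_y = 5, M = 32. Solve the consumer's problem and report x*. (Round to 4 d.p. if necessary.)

x* = 1.6228

MU_x = 4/√x, MU_y = 1. Tangency: 4/√x = p_x/p_y.
Solve: √x = 4·p_y/p_x, so x*(p_x,p_y) = (4·p_y/p_x)², and y* = (M − p_x·x*)/p_y.
Plugging in: x* = (4·5/15.7)² = 1.6228.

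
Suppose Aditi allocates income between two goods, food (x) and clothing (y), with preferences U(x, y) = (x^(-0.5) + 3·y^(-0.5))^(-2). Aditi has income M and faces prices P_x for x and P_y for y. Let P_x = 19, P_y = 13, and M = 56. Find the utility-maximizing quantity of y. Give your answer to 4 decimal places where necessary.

MRS = MU_x/MU_y = (1/3)·(y/x)^(1.5). Set equal to P_x/P_y.
Solve for the ratio: y/x = [3·P_x/P_y]^(2/3).
With the ratio pinned down, the budget gives x* = M/(P_x + P_y·(y/x)) and y* = (y/x)·x*.
Numerically y/x = 2.678887, so x* = 56/(19 + 13·2.678887) = 1.0404 and y* = 2.678887·1.0404 = 2.7871.

y* = 2.7871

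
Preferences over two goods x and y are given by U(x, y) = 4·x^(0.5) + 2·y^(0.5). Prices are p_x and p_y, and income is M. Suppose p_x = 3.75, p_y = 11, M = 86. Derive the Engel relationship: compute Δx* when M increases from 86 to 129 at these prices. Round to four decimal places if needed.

MRS = MU_x/MU_y = 2·(y/x)^(0.5). Set equal to p_x/p_y.
Hence y/x = ((1/2)·p_x/p_y)^(1/(0.5)), i.e. raised to the 2 power.
With the ratio pinned down, the budget gives x* = M/(p_x + p_y·(y/x)) and y* = (y/x)·x*.
Numerically y/x = 0.029055, so x* = 86/(3.75 + 11·0.029055) = 21.1323.
At M' = 129: x* = 31.6984. Change: 31.6984 − 21.1323 = 10.5661.

Δx* = 10.5661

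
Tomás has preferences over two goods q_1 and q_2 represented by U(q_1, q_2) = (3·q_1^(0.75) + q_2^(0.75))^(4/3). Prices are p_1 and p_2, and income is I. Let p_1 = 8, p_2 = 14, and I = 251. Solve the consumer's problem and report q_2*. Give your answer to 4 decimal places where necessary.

q_2* = 0.0412

MU_q_1 ∝ 3·q_1^(-0.25), MU_q_2 ∝ q_2^(-0.25), so MRS = 3·(q_2/q_1)^(0.25) = p_1/p_2.
Hence q_2/q_1 = ((1/3)·p_1/p_2)^(1/(0.25)), i.e. raised to the 4 power.
Substitute q_2 = (q_2/q_1)·q_1 into the budget: q_1* = I/(p_1 + p_2·(q_2/q_1)).
Numerically q_2/q_1 = 0.001316, so q_1* = 251/(8 + 14·0.001316) = 31.3029 and q_2* = 0.001316·31.3029 = 0.0412.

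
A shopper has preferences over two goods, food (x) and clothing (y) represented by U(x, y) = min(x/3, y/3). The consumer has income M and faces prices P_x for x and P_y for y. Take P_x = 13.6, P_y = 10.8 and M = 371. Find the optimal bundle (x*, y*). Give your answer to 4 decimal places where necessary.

x* = 15.2049, y* = 15.2049

Here 3·13.6 + 3·10.8 = 73.2, giving x* = 15.2049 and y* = 15.2049.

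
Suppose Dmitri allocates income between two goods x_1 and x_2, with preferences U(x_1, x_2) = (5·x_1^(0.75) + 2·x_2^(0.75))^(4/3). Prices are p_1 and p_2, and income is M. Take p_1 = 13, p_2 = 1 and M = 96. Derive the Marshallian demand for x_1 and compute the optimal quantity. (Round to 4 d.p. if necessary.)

x_1* = 0.129

From the CES first-order condition, (5/2)·(x_2/x_1)^(0.25) = p_1/p_2.
Hence x_2/x_1 = ((2/5)·p_1/p_2)^(1/(0.25)), i.e. raised to the 4 power.
Substitute x_2 = (x_2/x_1)·x_1 into the budget: x_1* = M/(p_1 + p_2·(x_2/x_1)).
Numerically x_2/x_1 = 731.1616, so x_1* = 96/(13 + 1·731.1616) = 0.129.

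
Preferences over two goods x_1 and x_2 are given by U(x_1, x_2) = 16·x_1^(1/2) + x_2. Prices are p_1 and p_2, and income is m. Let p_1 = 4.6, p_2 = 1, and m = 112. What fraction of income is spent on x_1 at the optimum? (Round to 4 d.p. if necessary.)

share on x_1 = 0.1242

Thus x_1* = (8·p_2/p_1)² — independent of m — with the rest of income spent on x_2.
Plugging in: x_1* = (8·1/4.6)² = 3.0246, x_2* = 98.087.
Expenditure on x_1: 4.6·3.0246 = 13.913; share = 0.1242.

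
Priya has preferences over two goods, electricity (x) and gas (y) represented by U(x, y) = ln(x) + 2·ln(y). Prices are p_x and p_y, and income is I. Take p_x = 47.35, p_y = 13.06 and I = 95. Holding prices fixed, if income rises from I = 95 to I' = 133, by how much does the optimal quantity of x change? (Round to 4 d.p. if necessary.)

Δx* = 0.2675

MU_x/MU_y = (y)/(2·x); tangency sets this equal to p_x/p_y.
Rearranging, p_y·y = 2·p_x·x. Substituting into the budget gives p_x·x·(1 + 2) = I.
Demand: x*(p_x,p_y,I) = 1/3·I/p_x and y* = 2/3·I/p_y.
At p_x=47.35, p_y=13.06, I=95: x* = 1/3·95/47.35 = 0.6688.
At I' = 133: x* = 0.9363. Change: 0.9363 − 0.6688 = 0.2675.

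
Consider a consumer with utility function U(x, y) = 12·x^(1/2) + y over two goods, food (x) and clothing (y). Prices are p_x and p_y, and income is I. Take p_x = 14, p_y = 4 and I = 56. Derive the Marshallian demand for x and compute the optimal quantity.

x* = 2.9388

MU_x = 6/√x, MU_y = 1. Tangency: 6/√x = p_x/p_y.
Thus x* = (6·p_y/p_x)² — independent of I — with the rest of income spent on y.
Plugging in: x* = (6·4/14)² = 2.9388.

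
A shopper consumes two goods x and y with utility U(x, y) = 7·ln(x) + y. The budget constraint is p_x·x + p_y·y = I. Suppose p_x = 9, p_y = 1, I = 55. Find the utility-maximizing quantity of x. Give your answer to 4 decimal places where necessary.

MU_x = 7/x, MU_y = 1. Tangency: 7/x = p_x/p_y.
So x*(p_x,p_y) = 7·p_y/p_x, independent of income; and y* = (I − 7·p_y)/p_y.
At the given prices: x* = 7·1/9 = 0.7778.

x* = 0.7778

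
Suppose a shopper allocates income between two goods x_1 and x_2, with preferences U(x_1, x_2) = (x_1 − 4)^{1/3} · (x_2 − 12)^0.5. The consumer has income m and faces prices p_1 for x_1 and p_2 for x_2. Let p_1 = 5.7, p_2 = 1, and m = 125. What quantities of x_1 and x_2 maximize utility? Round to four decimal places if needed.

x_1* = 10.3298, x_2* = 66.12

Let x_1' = x_1−4, x_2' = x_2−12. MRS = (2/3)·x_2'/x_1' = p_1/p_2.
Substituting into the budget: x_1* = 4 + 0.4·(m − 4·p_1 − 12·p_2)/p_1, and x_2* = 12 + 0.6·(…)/p_2.
Discretionary income = 125 − 4·5.7 − 12·1 = 90.2; x_1* = 4 + 0.4·90.2/5.7 = 10.3298; x_2* = 12 + 0.6·90.2/1 = 66.12.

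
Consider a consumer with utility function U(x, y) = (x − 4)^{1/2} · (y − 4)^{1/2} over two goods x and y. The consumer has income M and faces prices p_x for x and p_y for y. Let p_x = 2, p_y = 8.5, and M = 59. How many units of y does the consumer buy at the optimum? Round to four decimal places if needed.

Let x' = x−4, y' = y−4. MRS = y'/x' = p_x/p_y.
Substituting into the budget: x* = 4 + 0.5·(M − 4·p_x − 4·p_y)/p_x, and y* = 4 + 0.5·(…)/p_y.
Discretionary income = 59 − 4·2 − 4·8.5 = 17; y* = 4 + 0.5·17/8.5 = 5.

y* = 5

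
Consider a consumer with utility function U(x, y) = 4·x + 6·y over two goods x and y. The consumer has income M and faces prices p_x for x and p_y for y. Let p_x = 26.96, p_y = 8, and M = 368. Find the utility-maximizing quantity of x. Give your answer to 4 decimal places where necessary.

Linear utility — the consumer picks whichever good has higher MU/price: 4/26.96 = 0.1484 vs 6/8 = 0.75.
y gives more utility per dollar, so spend all income on y: y* = M/p_y, x* = 0.
Numerically: x* = 0, y* = 46.

x* = 0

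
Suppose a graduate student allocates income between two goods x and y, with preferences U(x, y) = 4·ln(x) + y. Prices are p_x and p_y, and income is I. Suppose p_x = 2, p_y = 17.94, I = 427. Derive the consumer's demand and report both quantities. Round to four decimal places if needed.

x* = 35.88, y* = 19.8016

At the given prices: x* = 4·17.94/2 = 35.88, and y* = 19.8016.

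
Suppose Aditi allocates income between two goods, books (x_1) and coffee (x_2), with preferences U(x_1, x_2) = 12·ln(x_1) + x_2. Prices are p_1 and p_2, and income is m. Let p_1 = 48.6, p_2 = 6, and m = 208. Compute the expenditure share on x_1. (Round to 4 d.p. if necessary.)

share on x_1 = 0.3462

So x_1*(p_1,p_2) = 12·p_2/p_1, independent of income; and x_2* = (m − 12·p_2)/p_2.
At the given prices: x_1* = 12·6/48.6 = 1.4815, and x_2* = 22.6667.
Expenditure on x_1: 48.6·1.4815 = 72; share = 0.3462.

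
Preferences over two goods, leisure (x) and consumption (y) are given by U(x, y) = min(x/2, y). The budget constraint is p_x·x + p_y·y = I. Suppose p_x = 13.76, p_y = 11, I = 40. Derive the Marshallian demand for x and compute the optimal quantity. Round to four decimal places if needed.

x* = 2.0768

Demand: x*(p_x,p_y,I) = 2·I/(2·p_x + p_y), y* = I/(2·p_x + p_y).
Here 2·13.76 + 11 = 38.52, giving x* = 2.0768.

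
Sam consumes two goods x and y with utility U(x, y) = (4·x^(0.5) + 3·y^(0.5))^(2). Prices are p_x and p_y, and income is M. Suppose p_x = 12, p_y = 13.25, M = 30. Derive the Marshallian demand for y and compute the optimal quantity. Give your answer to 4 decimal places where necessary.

y* = 0.7642

MRS = MU_x/MU_y = (4/3)·(y/x)^(0.5). Set equal to p_x/p_y.
Hence y/x = ((3/4)·p_x/p_y)^(1/(0.5)), i.e. raised to the 2 power.
Substitute y = (y/x)·x into the budget: x* = M/(p_x + p_y·(y/x)).
Numerically y/x = 0.461374, so x* = 30/(12 + 13.25·0.461374) = 1.6562 and y* = 0.461374·1.6562 = 0.7642.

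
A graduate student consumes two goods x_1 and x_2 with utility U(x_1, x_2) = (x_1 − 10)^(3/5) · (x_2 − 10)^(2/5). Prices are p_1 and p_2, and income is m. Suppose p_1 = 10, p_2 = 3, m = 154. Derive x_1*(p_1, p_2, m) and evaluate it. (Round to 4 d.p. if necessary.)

MRS = (3/2)·(x_2−10)/(x_1−10). Tangency with p_1/p_2 gives x_2−10 = (2/3)·(p_1/p_2)·(x_1−10).
After buying the subsistence bundle (10, 10), a share 0.6 of the remaining income goes to x_1: x_1* = 10 + 0.6·(m − 10p_1 − 10p_2)/p_1.
Discretionary income = 154 − 10·10 − 10·3 = 24; x_1* = 10 + 0.6·24/10 = 11.44.

x_1* = 11.44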